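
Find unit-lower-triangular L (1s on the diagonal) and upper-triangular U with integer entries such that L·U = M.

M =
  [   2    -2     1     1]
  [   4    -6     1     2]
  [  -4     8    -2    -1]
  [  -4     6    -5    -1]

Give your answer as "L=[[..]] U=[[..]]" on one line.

  R1 -= 2·R0 → [0,-2,-1,0]
  R2 -= -2·R0 → [0,4,0,1]
  R3 -= -2·R0 → [0,2,-3,1]
  R2 -= -2·R1 → [0,0,-2,1]
  R3 -= -1·R1 → [0,0,-4,1]
  R3 -= 2·R2 → [0,0,0,-1]

L=[[1,0,0,0],[2,1,0,0],[-2,-2,1,0],[-2,-1,2,1]] U=[[2,-2,1,1],[0,-2,-1,0],[0,0,-2,1],[0,0,0,-1]]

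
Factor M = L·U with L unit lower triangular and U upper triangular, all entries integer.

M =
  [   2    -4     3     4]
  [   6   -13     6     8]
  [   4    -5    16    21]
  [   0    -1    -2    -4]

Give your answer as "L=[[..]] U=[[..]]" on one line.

  r1 -= 3·r0 → [0,-1,-3,-4]
  r2 -= 2·r0 → [0,3,10,13]
  r3 -= 0·r0 → [0,-1,-2,-4]
  r2 -= -3·r1 → [0,0,1,1]
  r3 -= 1·r1 → [0,0,1,0]
  r3 -= 1·r2 → [0,0,0,-1]

L=[[1,0,0,0],[3,1,0,0],[2,-3,1,0],[0,1,1,1]] U=[[2,-4,3,4],[0,-1,-3,-4],[0,0,1,1],[0,0,0,-1]]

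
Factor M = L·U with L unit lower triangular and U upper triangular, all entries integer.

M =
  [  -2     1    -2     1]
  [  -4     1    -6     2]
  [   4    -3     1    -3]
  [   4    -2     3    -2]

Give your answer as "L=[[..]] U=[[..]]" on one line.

  R1 -= 2·R0 → [0,-1,-2,0]
  R2 -= -2·R0 → [0,-1,-3,-1]
  R3 -= -2·R0 → [0,0,-1,0]
  R2 -= 1·R1 → [0,0,-1,-1]
  R3 -= 0·R1 → [0,0,-1,0]
  R3 -= 1·R2 → [0,0,0,1]

L=[[1,0,0,0],[2,1,0,0],[-2,1,1,0],[-2,0,1,1]] U=[[-2,1,-2,1],[0,-1,-2,0],[0,0,-1,-1],[0,0,0,1]]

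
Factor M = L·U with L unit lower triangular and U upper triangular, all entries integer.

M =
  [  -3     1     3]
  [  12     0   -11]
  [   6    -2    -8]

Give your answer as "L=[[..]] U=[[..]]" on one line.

  R1 -= -4·R0 → [0,4,1]
  R2 -= -2·R0 → [0,0,-2]
  R2 -= 0·R1 → [0,0,-2]

L=[[1,0,0],[-4,1,0],[-2,0,1]] U=[[-3,1,3],[0,4,1],[0,0,-2]]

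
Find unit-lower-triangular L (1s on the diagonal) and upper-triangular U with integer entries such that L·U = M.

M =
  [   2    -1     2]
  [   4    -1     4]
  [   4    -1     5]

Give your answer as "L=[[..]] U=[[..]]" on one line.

  row1 -= 2·row0 → [0,1,0]
  row2 -= 2·row0 → [0,1,1]
  row2 -= 1·row1 → [0,0,1]

L=[[1,0,0],[2,1,0],[2,1,1]] U=[[2,-1,2],[0,1,0],[0,0,1]]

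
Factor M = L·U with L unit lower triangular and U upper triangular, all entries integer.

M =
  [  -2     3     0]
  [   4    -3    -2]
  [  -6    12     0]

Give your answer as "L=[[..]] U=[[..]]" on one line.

L=[[1,0,0],[-2,1,0],[3,1,1]] U=[[-2,3,0],[0,3,-2],[0,0,2]]

  row1 -= -2·row0 → [0,3,-2]
  row2 -= 3·row0 → [0,3,0]
  row2 -= 1·row1 → [0,0,2]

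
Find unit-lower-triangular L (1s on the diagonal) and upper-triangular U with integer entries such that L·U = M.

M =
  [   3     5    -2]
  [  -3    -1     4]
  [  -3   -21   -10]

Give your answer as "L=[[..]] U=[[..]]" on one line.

  row1 -= -1·row0 → [0,4,2]
  row2 -= -1·row0 → [0,-16,-12]
  row2 -= -4·row1 → [0,0,-4]

L=[[1,0,0],[-1,1,0],[-1,-4,1]] U=[[3,5,-2],[0,4,2],[0,0,-4]]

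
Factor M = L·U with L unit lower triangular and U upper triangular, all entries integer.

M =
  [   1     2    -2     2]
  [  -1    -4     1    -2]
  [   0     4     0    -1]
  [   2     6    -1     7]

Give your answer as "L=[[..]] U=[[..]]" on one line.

L=[[1,0,0,0],[-1,1,0,0],[0,-2,1,0],[2,-1,-1,1]] U=[[1,2,-2,2],[0,-2,-1,0],[0,0,-2,-1],[0,0,0,2]]

  r1 -= -1·r0 → [0,-2,-1,0]
  r2 -= 0·r0 → [0,4,0,-1]
  r3 -= 2·r0 → [0,2,3,3]
  r2 -= -2·r1 → [0,0,-2,-1]
  r3 -= -1·r1 → [0,0,2,3]
  r3 -= -1·r2 → [0,0,0,2]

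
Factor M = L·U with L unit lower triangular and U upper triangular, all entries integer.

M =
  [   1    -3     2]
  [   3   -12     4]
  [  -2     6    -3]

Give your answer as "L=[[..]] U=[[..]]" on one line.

  r1 -= 3·r0 → [0,-3,-2]
  r2 -= -2·r0 → [0,0,1]
  r2 -= 0·r1 → [0,0,1]

L=[[1,0,0],[3,1,0],[-2,0,1]] U=[[1,-3,2],[0,-3,-2],[0,0,1]]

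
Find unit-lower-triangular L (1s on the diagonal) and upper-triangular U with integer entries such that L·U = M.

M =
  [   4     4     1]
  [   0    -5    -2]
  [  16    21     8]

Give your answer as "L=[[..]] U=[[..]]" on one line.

L=[[1,0,0],[0,1,0],[4,-1,1]] U=[[4,4,1],[0,-5,-2],[0,0,2]]

  r1 -= 0·r0 → [0,-5,-2]
  r2 -= 4·r0 → [0,5,4]
  r2 -= -1·r1 → [0,0,2]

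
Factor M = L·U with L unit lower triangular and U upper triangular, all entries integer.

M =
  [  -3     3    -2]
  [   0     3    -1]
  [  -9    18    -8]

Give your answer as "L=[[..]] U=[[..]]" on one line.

L=[[1,0,0],[0,1,0],[3,3,1]] U=[[-3,3,-2],[0,3,-1],[0,0,1]]

  row1 -= 0·row0 → [0,3,-1]
  row2 -= 3·row0 → [0,9,-2]
  row2 -= 3·row1 → [0,0,1]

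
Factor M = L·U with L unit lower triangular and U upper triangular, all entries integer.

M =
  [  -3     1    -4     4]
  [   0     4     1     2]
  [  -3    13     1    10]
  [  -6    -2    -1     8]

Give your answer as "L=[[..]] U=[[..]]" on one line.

  row1 -= 0·row0 → [0,4,1,2]
  row2 -= 1·row0 → [0,12,5,6]
  row3 -= 2·row0 → [0,-4,7,0]
  row2 -= 3·row1 → [0,0,2,0]
  row3 -= -1·row1 → [0,0,8,2]
  row3 -= 4·row2 → [0,0,0,2]

L=[[1,0,0,0],[0,1,0,0],[1,3,1,0],[2,-1,4,1]] U=[[-3,1,-4,4],[0,4,1,2],[0,0,2,0],[0,0,0,2]]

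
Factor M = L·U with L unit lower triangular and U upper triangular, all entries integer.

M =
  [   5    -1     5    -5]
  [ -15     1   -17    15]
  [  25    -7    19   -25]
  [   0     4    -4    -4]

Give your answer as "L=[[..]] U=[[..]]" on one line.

L=[[1,0,0,0],[-3,1,0,0],[5,1,1,0],[0,-2,2,1]] U=[[5,-1,5,-5],[0,-2,-2,0],[0,0,-4,0],[0,0,0,-4]]

  row1 -= -3·row0 → [0,-2,-2,0]
  row2 -= 5·row0 → [0,-2,-6,0]
  row3 -= 0·row0 → [0,4,-4,-4]
  row2 -= 1·row1 → [0,0,-4,0]
  row3 -= -2·row1 → [0,0,-8,-4]
  row3 -= 2·row2 → [0,0,0,-4]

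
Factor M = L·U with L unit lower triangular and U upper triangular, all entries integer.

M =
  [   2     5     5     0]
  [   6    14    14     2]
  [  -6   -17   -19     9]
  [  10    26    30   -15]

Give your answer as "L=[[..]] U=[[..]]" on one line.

  row1 -= 3·row0 → [0,-1,-1,2]
  row2 -= -3·row0 → [0,-2,-4,9]
  row3 -= 5·row0 → [0,1,5,-15]
  row2 -= 2·row1 → [0,0,-2,5]
  row3 -= -1·row1 → [0,0,4,-13]
  row3 -= -2·row2 → [0,0,0,-3]

L=[[1,0,0,0],[3,1,0,0],[-3,2,1,0],[5,-1,-2,1]] U=[[2,5,5,0],[0,-1,-1,2],[0,0,-2,5],[0,0,0,-3]]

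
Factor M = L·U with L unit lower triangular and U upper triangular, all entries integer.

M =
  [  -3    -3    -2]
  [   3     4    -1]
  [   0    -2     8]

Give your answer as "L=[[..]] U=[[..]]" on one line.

L=[[1,0,0],[-1,1,0],[0,-2,1]] U=[[-3,-3,-2],[0,1,-3],[0,0,2]]

  R1 -= -1·R0 → [0,1,-3]
  R2 -= 0·R0 → [0,-2,8]
  R2 -= -2·R1 → [0,0,2]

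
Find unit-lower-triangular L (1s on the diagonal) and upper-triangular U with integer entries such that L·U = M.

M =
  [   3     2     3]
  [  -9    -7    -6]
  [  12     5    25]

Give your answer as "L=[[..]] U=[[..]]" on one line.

L=[[1,0,0],[-3,1,0],[4,3,1]] U=[[3,2,3],[0,-1,3],[0,0,4]]

  row1 -= -3·row0 → [0,-1,3]
  row2 -= 4·row0 → [0,-3,13]
  row2 -= 3·row1 → [0,0,4]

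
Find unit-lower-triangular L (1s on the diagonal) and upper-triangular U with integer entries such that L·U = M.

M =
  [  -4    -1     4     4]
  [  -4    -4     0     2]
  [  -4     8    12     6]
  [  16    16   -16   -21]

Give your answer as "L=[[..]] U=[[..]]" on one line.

  R1 -= 1·R0 → [0,-3,-4,-2]
  R2 -= 1·R0 → [0,9,8,2]
  R3 -= -4·R0 → [0,12,0,-5]
  R2 -= -3·R1 → [0,0,-4,-4]
  R3 -= -4·R1 → [0,0,-16,-13]
  R3 -= 4·R2 → [0,0,0,3]

L=[[1,0,0,0],[1,1,0,0],[1,-3,1,0],[-4,-4,4,1]] U=[[-4,-1,4,4],[0,-3,-4,-2],[0,0,-4,-4],[0,0,0,3]]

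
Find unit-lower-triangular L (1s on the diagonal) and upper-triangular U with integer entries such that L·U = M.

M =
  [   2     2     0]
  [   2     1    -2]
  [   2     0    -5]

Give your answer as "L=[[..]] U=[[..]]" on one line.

  r1 -= 1·r0 → [0,-1,-2]
  r2 -= 1·r0 → [0,-2,-5]
  r2 -= 2·r1 → [0,0,-1]

L=[[1,0,0],[1,1,0],[1,2,1]] U=[[2,2,0],[0,-1,-2],[0,0,-1]]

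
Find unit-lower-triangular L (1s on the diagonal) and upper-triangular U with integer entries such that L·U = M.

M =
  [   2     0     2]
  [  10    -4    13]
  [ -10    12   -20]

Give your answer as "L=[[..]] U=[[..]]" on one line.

L=[[1,0,0],[5,1,0],[-5,-3,1]] U=[[2,0,2],[0,-4,3],[0,0,-1]]

  r1 -= 5·r0 → [0,-4,3]
  r2 -= -5·r0 → [0,12,-10]
  r2 -= -3·r1 → [0,0,-1]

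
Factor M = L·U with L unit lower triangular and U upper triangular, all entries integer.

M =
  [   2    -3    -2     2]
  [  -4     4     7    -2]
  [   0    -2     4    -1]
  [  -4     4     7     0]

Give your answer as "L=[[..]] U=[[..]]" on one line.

L=[[1,0,0,0],[-2,1,0,0],[0,1,1,0],[-2,1,0,1]] U=[[2,-3,-2,2],[0,-2,3,2],[0,0,1,-3],[0,0,0,2]]

  R1 -= -2·R0 → [0,-2,3,2]
  R2 -= 0·R0 → [0,-2,4,-1]
  R3 -= -2·R0 → [0,-2,3,4]
  R2 -= 1·R1 → [0,0,1,-3]
  R3 -= 1·R1 → [0,0,0,2]
  R3 -= 0·R2 → [0,0,0,2]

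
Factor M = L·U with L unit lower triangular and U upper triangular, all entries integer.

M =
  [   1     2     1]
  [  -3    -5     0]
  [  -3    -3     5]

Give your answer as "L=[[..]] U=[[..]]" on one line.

L=[[1,0,0],[-3,1,0],[-3,3,1]] U=[[1,2,1],[0,1,3],[0,0,-1]]

  R1 -= -3·R0 → [0,1,3]
  R2 -= -3·R0 → [0,3,8]
  R2 -= 3·R1 → [0,0,-1]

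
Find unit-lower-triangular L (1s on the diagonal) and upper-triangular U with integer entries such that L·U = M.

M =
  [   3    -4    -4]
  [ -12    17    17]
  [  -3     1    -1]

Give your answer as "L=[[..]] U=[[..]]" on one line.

  R1 -= -4·R0 → [0,1,1]
  R2 -= -1·R0 → [0,-3,-5]
  R2 -= -3·R1 → [0,0,-2]

L=[[1,0,0],[-4,1,0],[-1,-3,1]] U=[[3,-4,-4],[0,1,1],[0,0,-2]]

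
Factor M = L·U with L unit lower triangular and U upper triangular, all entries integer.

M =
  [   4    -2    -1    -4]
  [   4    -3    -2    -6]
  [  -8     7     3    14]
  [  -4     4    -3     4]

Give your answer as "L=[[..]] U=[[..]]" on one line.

  row1 -= 1·row0 → [0,-1,-1,-2]
  row2 -= -2·row0 → [0,3,1,6]
  row3 -= -1·row0 → [0,2,-4,0]
  row2 -= -3·row1 → [0,0,-2,0]
  row3 -= -2·row1 → [0,0,-6,-4]
  row3 -= 3·row2 → [0,0,0,-4]

L=[[1,0,0,0],[1,1,0,0],[-2,-3,1,0],[-1,-2,3,1]] U=[[4,-2,-1,-4],[0,-1,-1,-2],[0,0,-2,0],[0,0,0,-4]]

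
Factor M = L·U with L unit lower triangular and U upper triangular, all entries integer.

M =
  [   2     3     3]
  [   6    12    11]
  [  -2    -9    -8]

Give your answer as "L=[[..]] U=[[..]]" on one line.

  R1 -= 3·R0 → [0,3,2]
  R2 -= -1·R0 → [0,-6,-5]
  R2 -= -2·R1 → [0,0,-1]

L=[[1,0,0],[3,1,0],[-1,-2,1]] U=[[2,3,3],[0,3,2],[0,0,-1]]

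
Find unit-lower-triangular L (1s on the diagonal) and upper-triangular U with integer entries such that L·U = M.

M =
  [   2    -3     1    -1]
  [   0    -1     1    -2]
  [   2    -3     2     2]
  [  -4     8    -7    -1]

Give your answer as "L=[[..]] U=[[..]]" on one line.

L=[[1,0,0,0],[0,1,0,0],[1,0,1,0],[-2,-2,-3,1]] U=[[2,-3,1,-1],[0,-1,1,-2],[0,0,1,3],[0,0,0,2]]

  R1 -= 0·R0 → [0,-1,1,-2]
  R2 -= 1·R0 → [0,0,1,3]
  R3 -= -2·R0 → [0,2,-5,-3]
  R2 -= 0·R1 → [0,0,1,3]
  R3 -= -2·R1 → [0,0,-3,-7]
  R3 -= -3·R2 → [0,0,0,2]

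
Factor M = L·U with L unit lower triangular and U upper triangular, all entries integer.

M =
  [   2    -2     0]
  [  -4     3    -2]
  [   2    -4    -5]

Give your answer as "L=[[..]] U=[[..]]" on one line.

L=[[1,0,0],[-2,1,0],[1,2,1]] U=[[2,-2,0],[0,-1,-2],[0,0,-1]]

  row1 -= -2·row0 → [0,-1,-2]
  row2 -= 1·row0 → [0,-2,-5]
  row2 -= 2·row1 → [0,0,-1]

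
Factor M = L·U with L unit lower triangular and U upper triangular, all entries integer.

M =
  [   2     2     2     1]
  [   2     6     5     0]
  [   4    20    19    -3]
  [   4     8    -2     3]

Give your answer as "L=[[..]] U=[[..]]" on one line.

  r1 -= 1·r0 → [0,4,3,-1]
  r2 -= 2·r0 → [0,16,15,-5]
  r3 -= 2·r0 → [0,4,-6,1]
  r2 -= 4·r1 → [0,0,3,-1]
  r3 -= 1·r1 → [0,0,-9,2]
  r3 -= -3·r2 → [0,0,0,-1]

L=[[1,0,0,0],[1,1,0,0],[2,4,1,0],[2,1,-3,1]] U=[[2,2,2,1],[0,4,3,-1],[0,0,3,-1],[0,0,0,-1]]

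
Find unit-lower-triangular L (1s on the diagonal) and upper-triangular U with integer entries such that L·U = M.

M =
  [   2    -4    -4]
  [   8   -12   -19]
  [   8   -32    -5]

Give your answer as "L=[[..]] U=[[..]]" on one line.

  R1 -= 4·R0 → [0,4,-3]
  R2 -= 4·R0 → [0,-16,11]
  R2 -= -4·R1 → [0,0,-1]

L=[[1,0,0],[4,1,0],[4,-4,1]] U=[[2,-4,-4],[0,4,-3],[0,0,-1]]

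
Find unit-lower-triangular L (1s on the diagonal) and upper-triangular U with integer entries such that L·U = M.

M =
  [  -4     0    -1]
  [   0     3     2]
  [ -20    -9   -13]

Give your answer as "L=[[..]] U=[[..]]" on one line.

  row1 -= 0·row0 → [0,3,2]
  row2 -= 5·row0 → [0,-9,-8]
  row2 -= -3·row1 → [0,0,-2]

L=[[1,0,0],[0,1,0],[5,-3,1]] U=[[-4,0,-1],[0,3,2],[0,0,-2]]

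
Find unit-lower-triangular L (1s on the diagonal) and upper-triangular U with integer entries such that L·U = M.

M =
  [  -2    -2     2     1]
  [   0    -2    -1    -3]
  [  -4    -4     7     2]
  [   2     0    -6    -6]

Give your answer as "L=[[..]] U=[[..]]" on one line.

  row1 -= 0·row0 → [0,-2,-1,-3]
  row2 -= 2·row0 → [0,0,3,0]
  row3 -= -1·row0 → [0,-2,-4,-5]
  row2 -= 0·row1 → [0,0,3,0]
  row3 -= 1·row1 → [0,0,-3,-2]
  row3 -= -1·row2 → [0,0,0,-2]

L=[[1,0,0,0],[0,1,0,0],[2,0,1,0],[-1,1,-1,1]] U=[[-2,-2,2,1],[0,-2,-1,-3],[0,0,3,0],[0,0,0,-2]]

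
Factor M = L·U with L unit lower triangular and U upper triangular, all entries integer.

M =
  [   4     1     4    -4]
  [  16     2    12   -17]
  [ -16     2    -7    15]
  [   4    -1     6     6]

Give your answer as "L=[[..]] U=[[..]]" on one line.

L=[[1,0,0,0],[4,1,0,0],[-4,-3,1,0],[1,1,-2,1]] U=[[4,1,4,-4],[0,-2,-4,-1],[0,0,-3,-4],[0,0,0,3]]

  row1 -= 4·row0 → [0,-2,-4,-1]
  row2 -= -4·row0 → [0,6,9,-1]
  row3 -= 1·row0 → [0,-2,2,10]
  row2 -= -3·row1 → [0,0,-3,-4]
  row3 -= 1·row1 → [0,0,6,11]
  row3 -= -2·row2 → [0,0,0,3]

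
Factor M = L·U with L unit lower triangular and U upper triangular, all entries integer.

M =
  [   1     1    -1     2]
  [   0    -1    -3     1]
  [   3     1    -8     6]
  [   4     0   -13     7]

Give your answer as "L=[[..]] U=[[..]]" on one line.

  row1 -= 0·row0 → [0,-1,-3,1]
  row2 -= 3·row0 → [0,-2,-5,0]
  row3 -= 4·row0 → [0,-4,-9,-1]
  row2 -= 2·row1 → [0,0,1,-2]
  row3 -= 4·row1 → [0,0,3,-5]
  row3 -= 3·row2 → [0,0,0,1]

L=[[1,0,0,0],[0,1,0,0],[3,2,1,0],[4,4,3,1]] U=[[1,1,-1,2],[0,-1,-3,1],[0,0,1,-2],[0,0,0,1]]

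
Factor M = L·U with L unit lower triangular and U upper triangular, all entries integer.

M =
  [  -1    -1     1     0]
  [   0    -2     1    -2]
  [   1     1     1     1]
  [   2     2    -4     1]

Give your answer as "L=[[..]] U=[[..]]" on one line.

L=[[1,0,0,0],[0,1,0,0],[-1,0,1,0],[-2,0,-1,1]] U=[[-1,-1,1,0],[0,-2,1,-2],[0,0,2,1],[0,0,0,2]]

  R1 -= 0·R0 → [0,-2,1,-2]
  R2 -= -1·R0 → [0,0,2,1]
  R3 -= -2·R0 → [0,0,-2,1]
  R2 -= 0·R1 → [0,0,2,1]
  R3 -= 0·R1 → [0,0,-2,1]
  R3 -= -1·R2 → [0,0,0,2]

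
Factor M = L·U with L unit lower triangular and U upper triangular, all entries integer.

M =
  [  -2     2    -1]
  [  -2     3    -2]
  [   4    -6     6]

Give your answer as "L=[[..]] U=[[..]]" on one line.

  r1 -= 1·r0 → [0,1,-1]
  r2 -= -2·r0 → [0,-2,4]
  r2 -= -2·r1 → [0,0,2]

L=[[1,0,0],[1,1,0],[-2,-2,1]] U=[[-2,2,-1],[0,1,-1],[0,0,2]]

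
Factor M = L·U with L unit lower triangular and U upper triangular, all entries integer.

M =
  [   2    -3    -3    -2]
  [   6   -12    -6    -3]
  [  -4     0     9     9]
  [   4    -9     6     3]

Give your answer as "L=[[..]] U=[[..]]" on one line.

L=[[1,0,0,0],[3,1,0,0],[-2,2,1,0],[2,1,-3,1]] U=[[2,-3,-3,-2],[0,-3,3,3],[0,0,-3,-1],[0,0,0,1]]

  r1 -= 3·r0 → [0,-3,3,3]
  r2 -= -2·r0 → [0,-6,3,5]
  r3 -= 2·r0 → [0,-3,12,7]
  r2 -= 2·r1 → [0,0,-3,-1]
  r3 -= 1·r1 → [0,0,9,4]
  r3 -= -3·r2 → [0,0,0,1]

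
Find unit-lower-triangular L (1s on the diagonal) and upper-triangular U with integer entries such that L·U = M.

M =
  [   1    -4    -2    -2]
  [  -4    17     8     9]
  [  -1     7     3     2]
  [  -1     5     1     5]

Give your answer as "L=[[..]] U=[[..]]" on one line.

L=[[1,0,0,0],[-4,1,0,0],[-1,3,1,0],[-1,1,-1,1]] U=[[1,-4,-2,-2],[0,1,0,1],[0,0,1,-3],[0,0,0,-1]]

  R1 -= -4·R0 → [0,1,0,1]
  R2 -= -1·R0 → [0,3,1,0]
  R3 -= -1·R0 → [0,1,-1,3]
  R2 -= 3·R1 → [0,0,1,-3]
  R3 -= 1·R1 → [0,0,-1,2]
  R3 -= -1·R2 → [0,0,0,-1]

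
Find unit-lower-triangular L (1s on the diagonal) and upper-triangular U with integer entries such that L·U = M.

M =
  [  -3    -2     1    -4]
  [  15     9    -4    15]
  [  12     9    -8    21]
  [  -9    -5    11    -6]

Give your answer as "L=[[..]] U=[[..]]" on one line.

  R1 -= -5·R0 → [0,-1,1,-5]
  R2 -= -4·R0 → [0,1,-4,5]
  R3 -= 3·R0 → [0,1,8,6]
  R2 -= -1·R1 → [0,0,-3,0]
  R3 -= -1·R1 → [0,0,9,1]
  R3 -= -3·R2 → [0,0,0,1]

L=[[1,0,0,0],[-5,1,0,0],[-4,-1,1,0],[3,-1,-3,1]] U=[[-3,-2,1,-4],[0,-1,1,-5],[0,0,-3,0],[0,0,0,1]]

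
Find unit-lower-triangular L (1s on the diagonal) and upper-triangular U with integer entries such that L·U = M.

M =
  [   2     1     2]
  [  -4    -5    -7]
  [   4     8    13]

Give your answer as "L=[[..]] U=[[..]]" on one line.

  row1 -= -2·row0 → [0,-3,-3]
  row2 -= 2·row0 → [0,6,9]
  row2 -= -2·row1 → [0,0,3]

L=[[1,0,0],[-2,1,0],[2,-2,1]] U=[[2,1,2],[0,-3,-3],[0,0,3]]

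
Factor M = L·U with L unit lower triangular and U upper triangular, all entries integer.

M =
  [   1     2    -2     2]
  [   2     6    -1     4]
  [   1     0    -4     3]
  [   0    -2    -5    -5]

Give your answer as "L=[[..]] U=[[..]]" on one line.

  r1 -= 2·r0 → [0,2,3,0]
  r2 -= 1·r0 → [0,-2,-2,1]
  r3 -= 0·r0 → [0,-2,-5,-5]
  r2 -= -1·r1 → [0,0,1,1]
  r3 -= -1·r1 → [0,0,-2,-5]
  r3 -= -2·r2 → [0,0,0,-3]

L=[[1,0,0,0],[2,1,0,0],[1,-1,1,0],[0,-1,-2,1]] U=[[1,2,-2,2],[0,2,3,0],[0,0,1,1],[0,0,0,-3]]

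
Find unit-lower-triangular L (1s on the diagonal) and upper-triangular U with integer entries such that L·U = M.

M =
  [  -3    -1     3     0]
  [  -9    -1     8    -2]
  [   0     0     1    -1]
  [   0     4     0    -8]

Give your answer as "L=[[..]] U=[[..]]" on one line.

  r1 -= 3·r0 → [0,2,-1,-2]
  r2 -= 0·r0 → [0,0,1,-1]
  r3 -= 0·r0 → [0,4,0,-8]
  r2 -= 0·r1 → [0,0,1,-1]
  r3 -= 2·r1 → [0,0,2,-4]
  r3 -= 2·r2 → [0,0,0,-2]

L=[[1,0,0,0],[3,1,0,0],[0,0,1,0],[0,2,2,1]] U=[[-3,-1,3,0],[0,2,-1,-2],[0,0,1,-1],[0,0,0,-2]]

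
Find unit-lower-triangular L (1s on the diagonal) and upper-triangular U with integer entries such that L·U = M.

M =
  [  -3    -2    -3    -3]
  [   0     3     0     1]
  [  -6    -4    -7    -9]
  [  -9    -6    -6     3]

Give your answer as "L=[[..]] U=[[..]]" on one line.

  R1 -= 0·R0 → [0,3,0,1]
  R2 -= 2·R0 → [0,0,-1,-3]
  R3 -= 3·R0 → [0,0,3,12]
  R2 -= 0·R1 → [0,0,-1,-3]
  R3 -= 0·R1 → [0,0,3,12]
  R3 -= -3·R2 → [0,0,0,3]

L=[[1,0,0,0],[0,1,0,0],[2,0,1,0],[3,0,-3,1]] U=[[-3,-2,-3,-3],[0,3,0,1],[0,0,-1,-3],[0,0,0,3]]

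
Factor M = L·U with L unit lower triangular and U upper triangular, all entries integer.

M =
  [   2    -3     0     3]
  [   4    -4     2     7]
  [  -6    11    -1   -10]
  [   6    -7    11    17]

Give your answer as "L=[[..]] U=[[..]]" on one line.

L=[[1,0,0,0],[2,1,0,0],[-3,1,1,0],[3,1,-3,1]] U=[[2,-3,0,3],[0,2,2,1],[0,0,-3,-2],[0,0,0,1]]

  r1 -= 2·r0 → [0,2,2,1]
  r2 -= -3·r0 → [0,2,-1,-1]
  r3 -= 3·r0 → [0,2,11,8]
  r2 -= 1·r1 → [0,0,-3,-2]
  r3 -= 1·r1 → [0,0,9,7]
  r3 -= -3·r2 → [0,0,0,1]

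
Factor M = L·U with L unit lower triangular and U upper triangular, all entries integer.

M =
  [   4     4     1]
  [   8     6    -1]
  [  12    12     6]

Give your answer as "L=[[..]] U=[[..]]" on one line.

  row1 -= 2·row0 → [0,-2,-3]
  row2 -= 3·row0 → [0,0,3]
  row2 -= 0·row1 → [0,0,3]

L=[[1,0,0],[2,1,0],[3,0,1]] U=[[4,4,1],[0,-2,-3],[0,0,3]]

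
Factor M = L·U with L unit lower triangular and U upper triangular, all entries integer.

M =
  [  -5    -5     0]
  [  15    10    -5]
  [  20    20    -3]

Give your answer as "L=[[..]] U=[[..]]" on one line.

  row1 -= -3·row0 → [0,-5,-5]
  row2 -= -4·row0 → [0,0,-3]
  row2 -= 0·row1 → [0,0,-3]

L=[[1,0,0],[-3,1,0],[-4,0,1]] U=[[-5,-5,0],[0,-5,-5],[0,0,-3]]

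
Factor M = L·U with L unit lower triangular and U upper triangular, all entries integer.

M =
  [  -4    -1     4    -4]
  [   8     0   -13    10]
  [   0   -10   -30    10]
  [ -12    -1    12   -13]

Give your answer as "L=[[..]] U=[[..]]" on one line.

  row1 -= -2·row0 → [0,-2,-5,2]
  row2 -= 0·row0 → [0,-10,-30,10]
  row3 -= 3·row0 → [0,2,0,-1]
  row2 -= 5·row1 → [0,0,-5,0]
  row3 -= -1·row1 → [0,0,-5,1]
  row3 -= 1·row2 → [0,0,0,1]

L=[[1,0,0,0],[-2,1,0,0],[0,5,1,0],[3,-1,1,1]] U=[[-4,-1,4,-4],[0,-2,-5,2],[0,0,-5,0],[0,0,0,1]]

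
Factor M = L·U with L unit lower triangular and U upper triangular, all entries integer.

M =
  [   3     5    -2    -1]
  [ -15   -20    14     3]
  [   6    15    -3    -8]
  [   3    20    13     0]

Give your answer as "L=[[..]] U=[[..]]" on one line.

  row1 -= -5·row0 → [0,5,4,-2]
  row2 -= 2·row0 → [0,5,1,-6]
  row3 -= 1·row0 → [0,15,15,1]
  row2 -= 1·row1 → [0,0,-3,-4]
  row3 -= 3·row1 → [0,0,3,7]
  row3 -= -1·row2 → [0,0,0,3]

L=[[1,0,0,0],[-5,1,0,0],[2,1,1,0],[1,3,-1,1]] U=[[3,5,-2,-1],[0,5,4,-2],[0,0,-3,-4],[0,0,0,3]]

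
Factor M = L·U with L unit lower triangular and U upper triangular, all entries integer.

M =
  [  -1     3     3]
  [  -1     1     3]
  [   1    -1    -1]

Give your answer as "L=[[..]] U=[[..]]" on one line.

  r1 -= 1·r0 → [0,-2,0]
  r2 -= -1·r0 → [0,2,2]
  r2 -= -1·r1 → [0,0,2]

L=[[1,0,0],[1,1,0],[-1,-1,1]] U=[[-1,3,3],[0,-2,0],[0,0,2]]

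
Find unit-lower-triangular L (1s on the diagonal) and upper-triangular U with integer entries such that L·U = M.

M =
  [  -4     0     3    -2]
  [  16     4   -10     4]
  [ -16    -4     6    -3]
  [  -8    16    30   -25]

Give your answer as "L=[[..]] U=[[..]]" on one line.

L=[[1,0,0,0],[-4,1,0,0],[4,-1,1,0],[2,4,-4,1]] U=[[-4,0,3,-2],[0,4,2,-4],[0,0,-4,1],[0,0,0,-1]]

  R1 -= -4·R0 → [0,4,2,-4]
  R2 -= 4·R0 → [0,-4,-6,5]
  R3 -= 2·R0 → [0,16,24,-21]
  R2 -= -1·R1 → [0,0,-4,1]
  R3 -= 4·R1 → [0,0,16,-5]
  R3 -= -4·R2 → [0,0,0,-1]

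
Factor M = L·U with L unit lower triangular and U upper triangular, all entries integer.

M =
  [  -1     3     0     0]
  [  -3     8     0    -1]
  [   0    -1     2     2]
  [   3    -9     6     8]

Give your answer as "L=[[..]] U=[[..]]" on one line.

  row1 -= 3·row0 → [0,-1,0,-1]
  row2 -= 0·row0 → [0,-1,2,2]
  row3 -= -3·row0 → [0,0,6,8]
  row2 -= 1·row1 → [0,0,2,3]
  row3 -= 0·row1 → [0,0,6,8]
  row3 -= 3·row2 → [0,0,0,-1]

L=[[1,0,0,0],[3,1,0,0],[0,1,1,0],[-3,0,3,1]] U=[[-1,3,0,0],[0,-1,0,-1],[0,0,2,3],[0,0,0,-1]]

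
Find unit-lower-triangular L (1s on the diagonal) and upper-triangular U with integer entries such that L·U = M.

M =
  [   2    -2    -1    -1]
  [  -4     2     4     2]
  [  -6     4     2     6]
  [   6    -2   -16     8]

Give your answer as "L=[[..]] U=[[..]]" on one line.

L=[[1,0,0,0],[-2,1,0,0],[-3,1,1,0],[3,-2,3,1]] U=[[2,-2,-1,-1],[0,-2,2,0],[0,0,-3,3],[0,0,0,2]]

  row1 -= -2·row0 → [0,-2,2,0]
  row2 -= -3·row0 → [0,-2,-1,3]
  row3 -= 3·row0 → [0,4,-13,11]
  row2 -= 1·row1 → [0,0,-3,3]
  row3 -= -2·row1 → [0,0,-9,11]
  row3 -= 3·row2 → [0,0,0,2]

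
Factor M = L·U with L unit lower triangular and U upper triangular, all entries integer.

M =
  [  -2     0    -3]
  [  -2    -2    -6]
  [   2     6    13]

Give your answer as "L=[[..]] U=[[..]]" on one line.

  R1 -= 1·R0 → [0,-2,-3]
  R2 -= -1·R0 → [0,6,10]
  R2 -= -3·R1 → [0,0,1]

L=[[1,0,0],[1,1,0],[-1,-3,1]] U=[[-2,0,-3],[0,-2,-3],[0,0,1]]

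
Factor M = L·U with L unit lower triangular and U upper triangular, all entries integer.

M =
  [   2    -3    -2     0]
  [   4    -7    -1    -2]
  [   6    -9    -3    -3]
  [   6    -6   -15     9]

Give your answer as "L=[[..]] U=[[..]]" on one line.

  row1 -= 2·row0 → [0,-1,3,-2]
  row2 -= 3·row0 → [0,0,3,-3]
  row3 -= 3·row0 → [0,3,-9,9]
  row2 -= 0·row1 → [0,0,3,-3]
  row3 -= -3·row1 → [0,0,0,3]
  row3 -= 0·row2 → [0,0,0,3]

L=[[1,0,0,0],[2,1,0,0],[3,0,1,0],[3,-3,0,1]] U=[[2,-3,-2,0],[0,-1,3,-2],[0,0,3,-3],[0,0,0,3]]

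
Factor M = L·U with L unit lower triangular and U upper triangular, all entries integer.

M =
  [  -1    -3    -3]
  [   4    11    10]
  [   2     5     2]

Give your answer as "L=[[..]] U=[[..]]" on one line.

  r1 -= -4·r0 → [0,-1,-2]
  r2 -= -2·r0 → [0,-1,-4]
  r2 -= 1·r1 → [0,0,-2]

L=[[1,0,0],[-4,1,0],[-2,1,1]] U=[[-1,-3,-3],[0,-1,-2],[0,0,-2]]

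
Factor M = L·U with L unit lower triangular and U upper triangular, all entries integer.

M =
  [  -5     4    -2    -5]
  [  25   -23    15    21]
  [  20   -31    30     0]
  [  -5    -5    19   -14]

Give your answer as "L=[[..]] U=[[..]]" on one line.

L=[[1,0,0,0],[-5,1,0,0],[-4,5,1,0],[1,3,-2,1]] U=[[-5,4,-2,-5],[0,-3,5,-4],[0,0,-3,0],[0,0,0,3]]

  row1 -= -5·row0 → [0,-3,5,-4]
  row2 -= -4·row0 → [0,-15,22,-20]
  row3 -= 1·row0 → [0,-9,21,-9]
  row2 -= 5·row1 → [0,0,-3,0]
  row3 -= 3·row1 → [0,0,6,3]
  row3 -= -2·row2 → [0,0,0,3]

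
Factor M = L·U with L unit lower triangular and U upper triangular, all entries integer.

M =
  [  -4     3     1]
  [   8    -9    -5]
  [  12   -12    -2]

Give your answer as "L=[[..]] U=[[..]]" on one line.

  row1 -= -2·row0 → [0,-3,-3]
  row2 -= -3·row0 → [0,-3,1]
  row2 -= 1·row1 → [0,0,4]

L=[[1,0,0],[-2,1,0],[-3,1,1]] U=[[-4,3,1],[0,-3,-3],[0,0,4]]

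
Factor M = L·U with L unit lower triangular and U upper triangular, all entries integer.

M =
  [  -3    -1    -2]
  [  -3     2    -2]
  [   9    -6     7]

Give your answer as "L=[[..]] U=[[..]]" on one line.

L=[[1,0,0],[1,1,0],[-3,-3,1]] U=[[-3,-1,-2],[0,3,0],[0,0,1]]

  row1 -= 1·row0 → [0,3,0]
  row2 -= -3·row0 → [0,-9,1]
  row2 -= -3·row1 → [0,0,1]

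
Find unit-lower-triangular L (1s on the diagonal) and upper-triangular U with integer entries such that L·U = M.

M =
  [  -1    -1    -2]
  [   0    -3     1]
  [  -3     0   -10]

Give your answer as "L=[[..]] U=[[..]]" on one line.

  R1 -= 0·R0 → [0,-3,1]
  R2 -= 3·R0 → [0,3,-4]
  R2 -= -1·R1 → [0,0,-3]

L=[[1,0,0],[0,1,0],[3,-1,1]] U=[[-1,-1,-2],[0,-3,1],[0,0,-3]]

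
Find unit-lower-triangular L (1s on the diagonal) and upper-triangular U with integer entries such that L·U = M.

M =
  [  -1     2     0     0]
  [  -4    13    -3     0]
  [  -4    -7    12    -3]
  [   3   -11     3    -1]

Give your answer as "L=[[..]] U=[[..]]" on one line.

  row1 -= 4·row0 → [0,5,-3,0]
  row2 -= 4·row0 → [0,-15,12,-3]
  row3 -= -3·row0 → [0,-5,3,-1]
  row2 -= -3·row1 → [0,0,3,-3]
  row3 -= -1·row1 → [0,0,0,-1]
  row3 -= 0·row2 → [0,0,0,-1]

L=[[1,0,0,0],[4,1,0,0],[4,-3,1,0],[-3,-1,0,1]] U=[[-1,2,0,0],[0,5,-3,0],[0,0,3,-3],[0,0,0,-1]]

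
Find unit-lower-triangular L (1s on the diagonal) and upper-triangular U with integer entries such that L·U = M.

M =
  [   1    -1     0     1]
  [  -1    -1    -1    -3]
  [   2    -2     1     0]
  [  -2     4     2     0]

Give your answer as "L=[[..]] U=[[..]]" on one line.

L=[[1,0,0,0],[-1,1,0,0],[2,0,1,0],[-2,-1,1,1]] U=[[1,-1,0,1],[0,-2,-1,-2],[0,0,1,-2],[0,0,0,2]]

  row1 -= -1·row0 → [0,-2,-1,-2]
  row2 -= 2·row0 → [0,0,1,-2]
  row3 -= -2·row0 → [0,2,2,2]
  row2 -= 0·row1 → [0,0,1,-2]
  row3 -= -1·row1 → [0,0,1,0]
  row3 -= 1·row2 → [0,0,0,2]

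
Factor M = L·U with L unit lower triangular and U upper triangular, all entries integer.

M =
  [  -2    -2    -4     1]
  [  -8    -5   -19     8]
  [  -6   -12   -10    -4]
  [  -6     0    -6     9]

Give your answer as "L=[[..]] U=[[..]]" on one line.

  r1 -= 4·r0 → [0,3,-3,4]
  r2 -= 3·r0 → [0,-6,2,-7]
  r3 -= 3·r0 → [0,6,6,6]
  r2 -= -2·r1 → [0,0,-4,1]
  r3 -= 2·r1 → [0,0,12,-2]
  r3 -= -3·r2 → [0,0,0,1]

L=[[1,0,0,0],[4,1,0,0],[3,-2,1,0],[3,2,-3,1]] U=[[-2,-2,-4,1],[0,3,-3,4],[0,0,-4,1],[0,0,0,1]]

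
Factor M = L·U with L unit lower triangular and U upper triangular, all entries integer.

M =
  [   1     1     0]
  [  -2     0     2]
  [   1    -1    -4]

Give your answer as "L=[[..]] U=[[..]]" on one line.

L=[[1,0,0],[-2,1,0],[1,-1,1]] U=[[1,1,0],[0,2,2],[0,0,-2]]

  row1 -= -2·row0 → [0,2,2]
  row2 -= 1·row0 → [0,-2,-4]
  row2 -= -1·row1 → [0,0,-2]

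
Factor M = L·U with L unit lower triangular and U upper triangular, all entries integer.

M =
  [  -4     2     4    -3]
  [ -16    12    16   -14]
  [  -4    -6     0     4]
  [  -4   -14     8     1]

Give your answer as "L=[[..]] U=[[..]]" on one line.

  row1 -= 4·row0 → [0,4,0,-2]
  row2 -= 1·row0 → [0,-8,-4,7]
  row3 -= 1·row0 → [0,-16,4,4]
  row2 -= -2·row1 → [0,0,-4,3]
  row3 -= -4·row1 → [0,0,4,-4]
  row3 -= -1·row2 → [0,0,0,-1]

L=[[1,0,0,0],[4,1,0,0],[1,-2,1,0],[1,-4,-1,1]] U=[[-4,2,4,-3],[0,4,0,-2],[0,0,-4,3],[0,0,0,-1]]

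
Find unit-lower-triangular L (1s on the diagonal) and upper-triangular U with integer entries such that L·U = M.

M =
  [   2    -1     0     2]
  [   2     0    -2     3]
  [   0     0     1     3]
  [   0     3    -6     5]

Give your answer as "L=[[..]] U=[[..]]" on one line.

  r1 -= 1·r0 → [0,1,-2,1]
  r2 -= 0·r0 → [0,0,1,3]
  r3 -= 0·r0 → [0,3,-6,5]
  r2 -= 0·r1 → [0,0,1,3]
  r3 -= 3·r1 → [0,0,0,2]
  r3 -= 0·r2 → [0,0,0,2]

L=[[1,0,0,0],[1,1,0,0],[0,0,1,0],[0,3,0,1]] U=[[2,-1,0,2],[0,1,-2,1],[0,0,1,3],[0,0,0,2]]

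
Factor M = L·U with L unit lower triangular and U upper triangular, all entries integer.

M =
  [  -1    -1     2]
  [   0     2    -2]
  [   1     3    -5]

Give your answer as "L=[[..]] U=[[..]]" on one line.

  r1 -= 0·r0 → [0,2,-2]
  r2 -= -1·r0 → [0,2,-3]
  r2 -= 1·r1 → [0,0,-1]

L=[[1,0,0],[0,1,0],[-1,1,1]] U=[[-1,-1,2],[0,2,-2],[0,0,-1]]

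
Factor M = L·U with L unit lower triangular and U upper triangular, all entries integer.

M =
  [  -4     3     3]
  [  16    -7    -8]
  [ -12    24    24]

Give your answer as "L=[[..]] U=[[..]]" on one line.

L=[[1,0,0],[-4,1,0],[3,3,1]] U=[[-4,3,3],[0,5,4],[0,0,3]]

  R1 -= -4·R0 → [0,5,4]
  R2 -= 3·R0 → [0,15,15]
  R2 -= 3·R1 → [0,0,3]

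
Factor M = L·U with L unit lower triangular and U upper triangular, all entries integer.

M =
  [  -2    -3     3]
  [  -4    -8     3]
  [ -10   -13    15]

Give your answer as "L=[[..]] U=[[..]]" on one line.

L=[[1,0,0],[2,1,0],[5,-1,1]] U=[[-2,-3,3],[0,-2,-3],[0,0,-3]]

  r1 -= 2·r0 → [0,-2,-3]
  r2 -= 5·r0 → [0,2,0]
  r2 -= -1·r1 → [0,0,-3]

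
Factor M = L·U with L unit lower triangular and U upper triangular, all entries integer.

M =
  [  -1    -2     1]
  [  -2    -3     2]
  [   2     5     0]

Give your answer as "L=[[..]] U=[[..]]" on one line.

  row1 -= 2·row0 → [0,1,0]
  row2 -= -2·row0 → [0,1,2]
  row2 -= 1·row1 → [0,0,2]

L=[[1,0,0],[2,1,0],[-2,1,1]] U=[[-1,-2,1],[0,1,0],[0,0,2]]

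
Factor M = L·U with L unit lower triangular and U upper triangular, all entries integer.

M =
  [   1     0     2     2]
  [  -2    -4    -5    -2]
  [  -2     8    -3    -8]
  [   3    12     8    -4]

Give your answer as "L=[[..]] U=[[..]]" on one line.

  R1 -= -2·R0 → [0,-4,-1,2]
  R2 -= -2·R0 → [0,8,1,-4]
  R3 -= 3·R0 → [0,12,2,-10]
  R2 -= -2·R1 → [0,0,-1,0]
  R3 -= -3·R1 → [0,0,-1,-4]
  R3 -= 1·R2 → [0,0,0,-4]

L=[[1,0,0,0],[-2,1,0,0],[-2,-2,1,0],[3,-3,1,1]] U=[[1,0,2,2],[0,-4,-1,2],[0,0,-1,0],[0,0,0,-4]]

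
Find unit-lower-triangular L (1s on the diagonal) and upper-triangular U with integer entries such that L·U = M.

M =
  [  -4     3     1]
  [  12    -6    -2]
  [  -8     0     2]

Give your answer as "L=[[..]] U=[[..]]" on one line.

L=[[1,0,0],[-3,1,0],[2,-2,1]] U=[[-4,3,1],[0,3,1],[0,0,2]]

  row1 -= -3·row0 → [0,3,1]
  row2 -= 2·row0 → [0,-6,0]
  row2 -= -2·row1 → [0,0,2]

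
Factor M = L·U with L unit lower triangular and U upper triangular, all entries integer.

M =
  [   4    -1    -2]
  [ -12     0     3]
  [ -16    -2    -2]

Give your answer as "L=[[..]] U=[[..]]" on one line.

  R1 -= -3·R0 → [0,-3,-3]
  R2 -= -4·R0 → [0,-6,-10]
  R2 -= 2·R1 → [0,0,-4]

L=[[1,0,0],[-3,1,0],[-4,2,1]] U=[[4,-1,-2],[0,-3,-3],[0,0,-4]]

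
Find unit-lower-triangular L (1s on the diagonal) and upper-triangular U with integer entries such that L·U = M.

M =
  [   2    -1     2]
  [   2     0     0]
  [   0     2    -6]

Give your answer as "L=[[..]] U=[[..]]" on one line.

  R1 -= 1·R0 → [0,1,-2]
  R2 -= 0·R0 → [0,2,-6]
  R2 -= 2·R1 → [0,0,-2]

L=[[1,0,0],[1,1,0],[0,2,1]] U=[[2,-1,2],[0,1,-2],[0,0,-2]]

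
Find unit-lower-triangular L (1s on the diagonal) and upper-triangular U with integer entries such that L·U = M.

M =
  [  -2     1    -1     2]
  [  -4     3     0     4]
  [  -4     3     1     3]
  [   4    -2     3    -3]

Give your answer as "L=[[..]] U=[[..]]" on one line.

  R1 -= 2·R0 → [0,1,2,0]
  R2 -= 2·R0 → [0,1,3,-1]
  R3 -= -2·R0 → [0,0,1,1]
  R2 -= 1·R1 → [0,0,1,-1]
  R3 -= 0·R1 → [0,0,1,1]
  R3 -= 1·R2 → [0,0,0,2]

L=[[1,0,0,0],[2,1,0,0],[2,1,1,0],[-2,0,1,1]] U=[[-2,1,-1,2],[0,1,2,0],[0,0,1,-1],[0,0,0,2]]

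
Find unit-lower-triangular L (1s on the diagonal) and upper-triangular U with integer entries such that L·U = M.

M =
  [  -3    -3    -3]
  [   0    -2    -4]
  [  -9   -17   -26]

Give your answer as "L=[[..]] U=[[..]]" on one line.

  R1 -= 0·R0 → [0,-2,-4]
  R2 -= 3·R0 → [0,-8,-17]
  R2 -= 4·R1 → [0,0,-1]

L=[[1,0,0],[0,1,0],[3,4,1]] U=[[-3,-3,-3],[0,-2,-4],[0,0,-1]]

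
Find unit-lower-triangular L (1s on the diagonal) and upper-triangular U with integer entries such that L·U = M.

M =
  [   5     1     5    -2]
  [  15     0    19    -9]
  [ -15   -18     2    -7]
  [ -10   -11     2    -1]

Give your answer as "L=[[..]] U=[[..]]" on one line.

L=[[1,0,0,0],[3,1,0,0],[-3,5,1,0],[-2,3,0,1]] U=[[5,1,5,-2],[0,-3,4,-3],[0,0,-3,2],[0,0,0,4]]

  r1 -= 3·r0 → [0,-3,4,-3]
  r2 -= -3·r0 → [0,-15,17,-13]
  r3 -= -2·r0 → [0,-9,12,-5]
  r2 -= 5·r1 → [0,0,-3,2]
  r3 -= 3·r1 → [0,0,0,4]
  r3 -= 0·r2 → [0,0,0,4]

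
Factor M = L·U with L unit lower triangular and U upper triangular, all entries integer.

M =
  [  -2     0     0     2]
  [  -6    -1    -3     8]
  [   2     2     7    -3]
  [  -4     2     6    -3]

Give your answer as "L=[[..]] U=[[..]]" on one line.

  row1 -= 3·row0 → [0,-1,-3,2]
  row2 -= -1·row0 → [0,2,7,-1]
  row3 -= 2·row0 → [0,2,6,-7]
  row2 -= -2·row1 → [0,0,1,3]
  row3 -= -2·row1 → [0,0,0,-3]
  row3 -= 0·row2 → [0,0,0,-3]

L=[[1,0,0,0],[3,1,0,0],[-1,-2,1,0],[2,-2,0,1]] U=[[-2,0,0,2],[0,-1,-3,2],[0,0,1,3],[0,0,0,-3]]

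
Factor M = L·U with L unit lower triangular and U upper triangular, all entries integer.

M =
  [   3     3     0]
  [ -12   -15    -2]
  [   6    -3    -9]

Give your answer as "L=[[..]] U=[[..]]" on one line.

  row1 -= -4·row0 → [0,-3,-2]
  row2 -= 2·row0 → [0,-9,-9]
  row2 -= 3·row1 → [0,0,-3]

L=[[1,0,0],[-4,1,0],[2,3,1]] U=[[3,3,0],[0,-3,-2],[0,0,-3]]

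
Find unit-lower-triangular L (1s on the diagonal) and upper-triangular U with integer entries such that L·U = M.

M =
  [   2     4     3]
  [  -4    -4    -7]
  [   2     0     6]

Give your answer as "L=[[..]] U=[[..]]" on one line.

L=[[1,0,0],[-2,1,0],[1,-1,1]] U=[[2,4,3],[0,4,-1],[0,0,2]]

  row1 -= -2·row0 → [0,4,-1]
  row2 -= 1·row0 → [0,-4,3]
  row2 -= -1·row1 → [0,0,2]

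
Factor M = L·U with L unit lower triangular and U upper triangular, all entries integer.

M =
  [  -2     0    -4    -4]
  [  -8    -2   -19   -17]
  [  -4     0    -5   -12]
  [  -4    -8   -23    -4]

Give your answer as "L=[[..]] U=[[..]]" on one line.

  R1 -= 4·R0 → [0,-2,-3,-1]
  R2 -= 2·R0 → [0,0,3,-4]
  R3 -= 2·R0 → [0,-8,-15,4]
  R2 -= 0·R1 → [0,0,3,-4]
  R3 -= 4·R1 → [0,0,-3,8]
  R3 -= -1·R2 → [0,0,0,4]

L=[[1,0,0,0],[4,1,0,0],[2,0,1,0],[2,4,-1,1]] U=[[-2,0,-4,-4],[0,-2,-3,-1],[0,0,3,-4],[0,0,0,4]]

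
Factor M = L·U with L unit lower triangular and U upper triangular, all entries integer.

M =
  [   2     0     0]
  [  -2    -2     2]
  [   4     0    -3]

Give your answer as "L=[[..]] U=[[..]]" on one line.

L=[[1,0,0],[-1,1,0],[2,0,1]] U=[[2,0,0],[0,-2,2],[0,0,-3]]

  R1 -= -1·R0 → [0,-2,2]
  R2 -= 2·R0 → [0,0,-3]
  R2 -= 0·R1 → [0,0,-3]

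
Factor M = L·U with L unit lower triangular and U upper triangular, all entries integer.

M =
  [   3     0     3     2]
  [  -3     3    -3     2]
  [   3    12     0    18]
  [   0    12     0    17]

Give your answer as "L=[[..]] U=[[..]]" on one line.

  r1 -= -1·r0 → [0,3,0,4]
  r2 -= 1·r0 → [0,12,-3,16]
  r3 -= 0·r0 → [0,12,0,17]
  r2 -= 4·r1 → [0,0,-3,0]
  r3 -= 4·r1 → [0,0,0,1]
  r3 -= 0·r2 → [0,0,0,1]

L=[[1,0,0,0],[-1,1,0,0],[1,4,1,0],[0,4,0,1]] U=[[3,0,3,2],[0,3,0,4],[0,0,-3,0],[0,0,0,1]]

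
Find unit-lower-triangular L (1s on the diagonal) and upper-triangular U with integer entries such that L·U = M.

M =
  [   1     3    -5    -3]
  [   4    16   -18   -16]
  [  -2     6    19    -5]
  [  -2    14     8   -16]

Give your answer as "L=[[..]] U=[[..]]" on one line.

L=[[1,0,0,0],[4,1,0,0],[-2,3,1,0],[-2,5,-4,1]] U=[[1,3,-5,-3],[0,4,2,-4],[0,0,3,1],[0,0,0,2]]

  r1 -= 4·r0 → [0,4,2,-4]
  r2 -= -2·r0 → [0,12,9,-11]
  r3 -= -2·r0 → [0,20,-2,-22]
  r2 -= 3·r1 → [0,0,3,1]
  r3 -= 5·r1 → [0,0,-12,-2]
  r3 -= -4·r2 → [0,0,0,2]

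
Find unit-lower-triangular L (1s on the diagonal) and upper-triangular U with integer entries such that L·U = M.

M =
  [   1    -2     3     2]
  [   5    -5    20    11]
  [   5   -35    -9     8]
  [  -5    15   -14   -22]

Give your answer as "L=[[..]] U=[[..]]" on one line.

L=[[1,0,0,0],[5,1,0,0],[5,-5,1,0],[-5,1,-4,1]] U=[[1,-2,3,2],[0,5,5,1],[0,0,1,3],[0,0,0,-1]]

  row1 -= 5·row0 → [0,5,5,1]
  row2 -= 5·row0 → [0,-25,-24,-2]
  row3 -= -5·row0 → [0,5,1,-12]
  row2 -= -5·row1 → [0,0,1,3]
  row3 -= 1·row1 → [0,0,-4,-13]
  row3 -= -4·row2 → [0,0,0,-1]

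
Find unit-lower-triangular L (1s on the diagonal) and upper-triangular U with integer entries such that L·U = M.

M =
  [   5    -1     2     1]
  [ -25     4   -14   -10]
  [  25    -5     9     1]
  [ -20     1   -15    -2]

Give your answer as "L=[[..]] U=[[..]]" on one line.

  R1 -= -5·R0 → [0,-1,-4,-5]
  R2 -= 5·R0 → [0,0,-1,-4]
  R3 -= -4·R0 → [0,-3,-7,2]
  R2 -= 0·R1 → [0,0,-1,-4]
  R3 -= 3·R1 → [0,0,5,17]
  R3 -= -5·R2 → [0,0,0,-3]

L=[[1,0,0,0],[-5,1,0,0],[5,0,1,0],[-4,3,-5,1]] U=[[5,-1,2,1],[0,-1,-4,-5],[0,0,-1,-4],[0,0,0,-3]]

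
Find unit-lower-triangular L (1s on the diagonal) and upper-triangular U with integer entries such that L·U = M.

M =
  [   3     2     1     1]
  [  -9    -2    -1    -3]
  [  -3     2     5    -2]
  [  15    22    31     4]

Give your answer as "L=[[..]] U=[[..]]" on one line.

  r1 -= -3·r0 → [0,4,2,0]
  r2 -= -1·r0 → [0,4,6,-1]
  r3 -= 5·r0 → [0,12,26,-1]
  r2 -= 1·r1 → [0,0,4,-1]
  r3 -= 3·r1 → [0,0,20,-1]
  r3 -= 5·r2 → [0,0,0,4]

L=[[1,0,0,0],[-3,1,0,0],[-1,1,1,0],[5,3,5,1]] U=[[3,2,1,1],[0,4,2,0],[0,0,4,-1],[0,0,0,4]]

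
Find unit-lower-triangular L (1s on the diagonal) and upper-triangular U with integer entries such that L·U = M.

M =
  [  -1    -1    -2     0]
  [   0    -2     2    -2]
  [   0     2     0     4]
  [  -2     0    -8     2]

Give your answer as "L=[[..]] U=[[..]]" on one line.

  R1 -= 0·R0 → [0,-2,2,-2]
  R2 -= 0·R0 → [0,2,0,4]
  R3 -= 2·R0 → [0,2,-4,2]
  R2 -= -1·R1 → [0,0,2,2]
  R3 -= -1·R1 → [0,0,-2,0]
  R3 -= -1·R2 → [0,0,0,2]

L=[[1,0,0,0],[0,1,0,0],[0,-1,1,0],[2,-1,-1,1]] U=[[-1,-1,-2,0],[0,-2,2,-2],[0,0,2,2],[0,0,0,2]]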